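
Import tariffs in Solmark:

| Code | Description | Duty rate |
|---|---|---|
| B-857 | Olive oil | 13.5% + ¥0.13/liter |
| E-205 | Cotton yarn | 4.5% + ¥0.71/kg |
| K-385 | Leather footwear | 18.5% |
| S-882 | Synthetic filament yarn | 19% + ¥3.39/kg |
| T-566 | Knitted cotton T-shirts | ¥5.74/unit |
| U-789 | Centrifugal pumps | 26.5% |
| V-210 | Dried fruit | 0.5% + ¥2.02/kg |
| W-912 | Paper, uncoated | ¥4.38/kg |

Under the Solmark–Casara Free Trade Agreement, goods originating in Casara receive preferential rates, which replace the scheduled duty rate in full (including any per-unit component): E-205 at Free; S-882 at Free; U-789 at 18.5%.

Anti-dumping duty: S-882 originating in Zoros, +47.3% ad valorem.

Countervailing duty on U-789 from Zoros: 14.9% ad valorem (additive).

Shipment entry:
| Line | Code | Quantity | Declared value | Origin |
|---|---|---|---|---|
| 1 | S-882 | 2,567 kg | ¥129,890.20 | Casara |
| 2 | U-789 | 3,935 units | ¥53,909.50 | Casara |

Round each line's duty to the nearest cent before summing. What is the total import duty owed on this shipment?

¥9,973.26

Line 1 (S-882, Casara, 2,567 kg, ¥129,890.20):
Base rate for S-882 is 19% + ¥3.39/kg.
Origin Casara qualifies under the Solmark–Casara agreement and S-882 is covered: preferential rate Free applies instead.
The additional-duty order on S-882 targets Zoros, not Casara; it does not apply.
Duty = ¥129,890.20 × 0% = ¥0.00.
Line 2 (U-789, Casara, 3,935 units, ¥53,909.50):
Base rate for U-789 is 26.5%.
Origin Casara qualifies under the Solmark–Casara agreement and U-789 is covered: preferential rate 18.5% applies instead.
The additional-duty order on U-789 targets Zoros, not Casara; it does not apply.
Duty = ¥53,909.50 × 18.5% = ¥9,973.26.
Total = ¥0.00 + ¥9,973.26 = ¥9,973.26.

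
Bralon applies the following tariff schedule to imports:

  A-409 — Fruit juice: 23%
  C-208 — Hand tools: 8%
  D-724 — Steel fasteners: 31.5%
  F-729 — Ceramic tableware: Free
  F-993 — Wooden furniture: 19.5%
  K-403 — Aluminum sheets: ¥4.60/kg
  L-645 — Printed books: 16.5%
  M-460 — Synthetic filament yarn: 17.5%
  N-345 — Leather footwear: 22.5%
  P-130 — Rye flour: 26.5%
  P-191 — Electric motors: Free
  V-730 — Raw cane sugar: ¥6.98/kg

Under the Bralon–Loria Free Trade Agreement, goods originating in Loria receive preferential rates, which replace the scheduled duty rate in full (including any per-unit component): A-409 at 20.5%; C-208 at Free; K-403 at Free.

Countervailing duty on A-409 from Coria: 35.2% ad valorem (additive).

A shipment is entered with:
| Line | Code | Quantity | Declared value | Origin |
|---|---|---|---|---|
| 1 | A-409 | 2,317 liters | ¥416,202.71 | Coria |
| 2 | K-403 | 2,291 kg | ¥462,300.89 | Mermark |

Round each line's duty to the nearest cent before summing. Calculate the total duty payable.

¥252,768.58

Line 1 (A-409, Coria, 2,317 liters, ¥416,202.71):
Base rate for A-409 is 23%.
A-409 has an FTA preferential rate, but origin Coria is not Loria; base rate stands.
Additional duty on A-409 from Coria: +35.2%. Applied ad valorem rate: 23% + 35.2% = 58.2%.
Duty = ¥416,202.71 × 58.2% = ¥242,229.98.
Line 2 (K-403, Mermark, 2,291 kg, ¥462,300.89):
Base rate for K-403 is ¥4.60/kg.
K-403 has an FTA preferential rate, but origin Mermark is not Loria; base rate stands.
Duty = 2,291 × ¥4.60 = ¥10,538.60.
Total = ¥242,229.98 + ¥10,538.60 = ¥252,768.58.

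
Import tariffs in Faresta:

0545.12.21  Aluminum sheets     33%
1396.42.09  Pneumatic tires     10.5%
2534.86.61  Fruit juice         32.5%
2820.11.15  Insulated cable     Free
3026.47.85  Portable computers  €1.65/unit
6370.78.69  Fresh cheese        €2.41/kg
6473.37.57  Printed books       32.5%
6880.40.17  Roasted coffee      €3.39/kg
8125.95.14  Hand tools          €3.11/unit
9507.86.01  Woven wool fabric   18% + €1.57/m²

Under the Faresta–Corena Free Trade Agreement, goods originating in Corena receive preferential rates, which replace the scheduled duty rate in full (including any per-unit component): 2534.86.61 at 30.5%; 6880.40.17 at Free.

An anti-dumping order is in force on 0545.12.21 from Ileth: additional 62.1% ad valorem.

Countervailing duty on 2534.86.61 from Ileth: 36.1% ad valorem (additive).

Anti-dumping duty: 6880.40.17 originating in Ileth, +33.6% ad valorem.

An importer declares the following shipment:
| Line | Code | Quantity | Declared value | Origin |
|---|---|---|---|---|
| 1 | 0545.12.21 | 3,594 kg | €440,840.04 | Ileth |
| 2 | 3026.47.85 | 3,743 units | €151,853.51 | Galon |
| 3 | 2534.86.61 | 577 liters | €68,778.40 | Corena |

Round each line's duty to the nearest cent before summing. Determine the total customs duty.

€446,392.24

Line 1 (0545.12.21, Ileth, 3,594 kg, €440,840.04):
Base rate for 0545.12.21 is 33%.
Additional duty on 0545.12.21 from Ileth: +62.1%. Applied ad valorem rate: 33% + 62.1% = 95.1%.
Duty = €440,840.04 × 95.1% = €419,238.88.
Line 2 (3026.47.85, Galon, 3,743 units, €151,853.51):
Base rate for 3026.47.85 is €1.65/unit.
Duty = 3,743 × €1.65 = €6,175.95.
Line 3 (2534.86.61, Corena, 577 liters, €68,778.40):
Base rate for 2534.86.61 is 32.5%.
Origin Corena qualifies under the Faresta–Corena agreement and 2534.86.61 is covered: preferential rate 30.5% applies instead.
The additional-duty order on 2534.86.61 targets Ileth, not Corena; it does not apply.
Duty = €68,778.40 × 30.5% = €20,977.41.
Total = €419,238.88 + €6,175.95 + €20,977.41 = €446,392.24.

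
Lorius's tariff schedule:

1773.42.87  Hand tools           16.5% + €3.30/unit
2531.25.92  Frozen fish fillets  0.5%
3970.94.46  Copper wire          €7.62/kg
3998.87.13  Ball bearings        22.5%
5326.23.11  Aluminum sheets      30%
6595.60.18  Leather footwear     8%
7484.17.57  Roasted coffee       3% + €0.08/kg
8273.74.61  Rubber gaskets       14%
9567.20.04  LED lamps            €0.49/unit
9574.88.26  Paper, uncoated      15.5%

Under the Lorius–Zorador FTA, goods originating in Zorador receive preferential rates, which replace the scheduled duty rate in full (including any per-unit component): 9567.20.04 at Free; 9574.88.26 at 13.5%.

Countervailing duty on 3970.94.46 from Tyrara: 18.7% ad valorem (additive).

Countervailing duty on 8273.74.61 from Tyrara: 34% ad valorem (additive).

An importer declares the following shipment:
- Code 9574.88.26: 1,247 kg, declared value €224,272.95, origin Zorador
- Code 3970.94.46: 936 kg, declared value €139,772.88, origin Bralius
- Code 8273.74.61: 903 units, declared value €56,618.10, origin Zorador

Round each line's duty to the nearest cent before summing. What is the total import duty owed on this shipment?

Line 1 (9574.88.26, Zorador, 1,247 kg, €224,272.95):
Base rate for 9574.88.26 is 15.5%.
Origin Zorador qualifies under the Lorius–Zorador agreement and 9574.88.26 is covered: preferential rate 13.5% applies instead.
Duty = €224,272.95 × 13.5% = €30,276.85.
Line 2 (3970.94.46, Bralius, 936 kg, €139,772.88):
Base rate for 3970.94.46 is €7.62/kg.
The additional-duty order on 3970.94.46 targets Tyrara, not Bralius; it does not apply.
Duty = 936 × €7.62 = €7,132.32.
Line 3 (8273.74.61, Zorador, 903 units, €56,618.10):
Base rate for 8273.74.61 is 14%.
Origin Zorador is the FTA partner but 8273.74.61 is not on the preference list; base rate stands.
The additional-duty order on 8273.74.61 targets Tyrara, not Zorador; it does not apply.
Duty = €56,618.10 × 14% = €7,926.53.
Total = €30,276.85 + €7,132.32 + €7,926.53 = €45,335.70.

€45,335.70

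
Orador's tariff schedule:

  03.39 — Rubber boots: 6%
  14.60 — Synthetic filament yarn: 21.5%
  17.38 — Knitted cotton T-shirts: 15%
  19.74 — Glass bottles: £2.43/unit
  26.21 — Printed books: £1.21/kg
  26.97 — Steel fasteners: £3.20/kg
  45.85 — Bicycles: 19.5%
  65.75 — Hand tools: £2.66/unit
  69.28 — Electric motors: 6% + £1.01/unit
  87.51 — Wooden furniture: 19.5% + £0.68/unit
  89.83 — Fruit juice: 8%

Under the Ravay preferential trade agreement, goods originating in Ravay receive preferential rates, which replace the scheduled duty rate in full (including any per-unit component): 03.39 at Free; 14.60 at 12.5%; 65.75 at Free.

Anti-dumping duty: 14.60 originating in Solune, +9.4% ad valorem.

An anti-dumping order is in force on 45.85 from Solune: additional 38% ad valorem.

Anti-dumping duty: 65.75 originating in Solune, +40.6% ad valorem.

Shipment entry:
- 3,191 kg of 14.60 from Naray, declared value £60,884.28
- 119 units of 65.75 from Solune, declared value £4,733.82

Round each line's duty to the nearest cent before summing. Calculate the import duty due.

Line 1 (14.60, Naray, 3,191 kg, £60,884.28):
Base rate for 14.60 is 21.5%.
14.60 has an FTA preferential rate, but origin Naray is not Ravay; base rate stands.
The additional-duty order on 14.60 targets Solune, not Naray; it does not apply.
Duty = £60,884.28 × 21.5% = £13,090.12.
Line 2 (65.75, Solune, 119 units, £4,733.82):
Base rate for 65.75 is £2.66/unit.
65.75 has an FTA preferential rate, but origin Solune is not Ravay; base rate stands.
Additional duty on 65.75 from Solune: +40.6% ad valorem. Applied ad valorem rate = 40.6%.
Duty = £4,733.82 × 40.6% + 119 × £2.66 = £2,238.47.
Total = £13,090.12 + £2,238.47 = £15,328.59.

£15,328.59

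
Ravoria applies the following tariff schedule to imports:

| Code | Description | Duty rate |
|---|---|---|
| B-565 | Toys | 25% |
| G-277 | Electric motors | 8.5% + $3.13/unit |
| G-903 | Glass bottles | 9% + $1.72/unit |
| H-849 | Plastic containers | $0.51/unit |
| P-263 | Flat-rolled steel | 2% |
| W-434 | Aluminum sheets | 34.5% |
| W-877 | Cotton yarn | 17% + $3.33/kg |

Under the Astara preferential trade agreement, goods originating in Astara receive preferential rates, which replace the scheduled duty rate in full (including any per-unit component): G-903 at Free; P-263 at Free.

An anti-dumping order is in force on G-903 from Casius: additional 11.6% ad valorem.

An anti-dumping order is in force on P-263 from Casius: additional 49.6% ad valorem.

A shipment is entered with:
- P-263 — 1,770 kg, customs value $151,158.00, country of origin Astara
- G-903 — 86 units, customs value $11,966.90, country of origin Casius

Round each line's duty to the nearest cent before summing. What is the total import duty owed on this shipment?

$2,613.10

Line 1 (P-263, Astara, 1,770 kg, $151,158.00):
Base rate for P-263 is 2%.
Origin Astara qualifies under the Ravoria–Astara agreement and P-263 is covered: preferential rate Free applies instead.
The additional-duty order on P-263 targets Casius, not Astara; it does not apply.
Duty = $151,158.00 × 0% = $0.00.
Line 2 (G-903, Casius, 86 units, $11,966.90):
Base rate for G-903 is 9% + $1.72/unit.
G-903 has an FTA preferential rate, but origin Casius is not Astara; base rate stands.
Additional duty on G-903 from Casius: +11.6%. Applied ad valorem rate: 9% + 11.6% = 20.6%.
Duty = $11,966.90 × 20.6% + 86 × $1.72 = $2,613.10.
Total = $0.00 + $2,613.10 = $2,613.10.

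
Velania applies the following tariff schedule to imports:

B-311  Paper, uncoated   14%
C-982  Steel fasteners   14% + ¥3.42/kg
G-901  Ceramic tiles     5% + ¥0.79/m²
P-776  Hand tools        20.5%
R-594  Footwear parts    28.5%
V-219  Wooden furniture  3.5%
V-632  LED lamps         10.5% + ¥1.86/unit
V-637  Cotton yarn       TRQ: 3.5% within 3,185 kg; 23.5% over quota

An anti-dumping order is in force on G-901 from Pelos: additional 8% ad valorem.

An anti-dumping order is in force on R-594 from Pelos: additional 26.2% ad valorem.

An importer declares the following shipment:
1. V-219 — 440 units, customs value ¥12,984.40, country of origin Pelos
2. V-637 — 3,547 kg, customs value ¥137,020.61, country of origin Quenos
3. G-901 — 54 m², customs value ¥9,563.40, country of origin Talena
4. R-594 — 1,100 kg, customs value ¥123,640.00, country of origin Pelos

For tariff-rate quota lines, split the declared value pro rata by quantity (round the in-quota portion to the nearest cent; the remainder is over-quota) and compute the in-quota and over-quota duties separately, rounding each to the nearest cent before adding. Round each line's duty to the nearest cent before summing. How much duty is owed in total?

Line 1 (V-219, Pelos, 440 units, ¥12,984.40):
Base rate for V-219 is 3.5%.
Duty = ¥12,984.40 × 3.5% = ¥454.45.
Line 2 (V-637, Quenos, 3,547 kg, ¥137,020.61):
Code V-637 is under a tariff-rate quota (threshold 3,185 kg). In-quota: 3,185 kg at 3.5%; over-quota: 362 kg at 23.5%.
Pro-rata value split: in-quota = ¥137,020.61 × 3,185/3,547 = ¥123,036.55; over-quota = ¥137,020.61 − ¥123,036.55 = ¥13,984.06.
In-quota duty = ¥123,036.55 × 3.5% = ¥4,306.28. Over-quota duty = ¥13,984.06 × 23.5% = ¥3,286.25.
Line duty = ¥4,306.28 + ¥3,286.25 = ¥7,592.53.
Line 3 (G-901, Talena, 54 m², ¥9,563.40):
Base rate for G-901 is 5% + ¥0.79/m².
The additional-duty order on G-901 targets Pelos, not Talena; it does not apply.
Duty = ¥9,563.40 × 5% + 54 × ¥0.79 = ¥520.83.
Line 4 (R-594, Pelos, 1,100 kg, ¥123,640.00):
Base rate for R-594 is 28.5%.
Additional duty on R-594 from Pelos: +26.2%. Applied ad valorem rate: 28.5% + 26.2% = 54.7%.
Duty = ¥123,640.00 × 54.7% = ¥67,631.08.
Total = ¥454.45 + ¥7,592.53 + ¥520.83 + ¥67,631.08 = ¥76,198.89.

¥76,198.89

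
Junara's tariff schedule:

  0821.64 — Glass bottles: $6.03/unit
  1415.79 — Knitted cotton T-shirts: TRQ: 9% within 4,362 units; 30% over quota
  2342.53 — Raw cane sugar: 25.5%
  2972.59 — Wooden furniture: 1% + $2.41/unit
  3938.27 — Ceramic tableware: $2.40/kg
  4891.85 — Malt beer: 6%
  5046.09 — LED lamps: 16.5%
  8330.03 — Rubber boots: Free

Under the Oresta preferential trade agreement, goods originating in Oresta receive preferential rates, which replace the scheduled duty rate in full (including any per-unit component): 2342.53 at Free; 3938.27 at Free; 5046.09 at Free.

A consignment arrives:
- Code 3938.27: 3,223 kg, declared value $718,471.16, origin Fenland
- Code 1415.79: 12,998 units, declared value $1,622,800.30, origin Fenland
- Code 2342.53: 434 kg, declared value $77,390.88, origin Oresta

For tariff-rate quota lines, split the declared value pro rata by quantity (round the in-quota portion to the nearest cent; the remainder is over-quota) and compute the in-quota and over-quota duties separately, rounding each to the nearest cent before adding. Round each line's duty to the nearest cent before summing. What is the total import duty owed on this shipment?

Line 1 (3938.27, Fenland, 3,223 kg, $718,471.16):
Base rate for 3938.27 is $2.40/kg.
3938.27 has an FTA preferential rate, but origin Fenland is not Oresta; base rate stands.
Duty = 3,223 × $2.40 = $7,735.20.
Line 2 (1415.79, Fenland, 12,998 units, $1,622,800.30):
Code 1415.79 is under a tariff-rate quota (threshold 4,362 units). In-quota: 4,362 units at 9%; over-quota: 8,636 units at 30%.
Pro-rata value split: in-quota = $1,622,800.30 × 4,362/12,998 = $544,595.70; over-quota = $1,622,800.30 − $544,595.70 = $1,078,204.60.
In-quota duty = $544,595.70 × 9% = $49,013.61. Over-quota duty = $1,078,204.60 × 30% = $323,461.38.
Line duty = $49,013.61 + $323,461.38 = $372,474.99.
Line 3 (2342.53, Oresta, 434 kg, $77,390.88):
Base rate for 2342.53 is 25.5%.
Origin Oresta qualifies under the Junara–Oresta agreement and 2342.53 is covered: preferential rate Free applies instead.
Duty = $77,390.88 × 0% = $0.00.
Total = $7,735.20 + $372,474.99 + $0.00 = $380,210.19.

$380,210.19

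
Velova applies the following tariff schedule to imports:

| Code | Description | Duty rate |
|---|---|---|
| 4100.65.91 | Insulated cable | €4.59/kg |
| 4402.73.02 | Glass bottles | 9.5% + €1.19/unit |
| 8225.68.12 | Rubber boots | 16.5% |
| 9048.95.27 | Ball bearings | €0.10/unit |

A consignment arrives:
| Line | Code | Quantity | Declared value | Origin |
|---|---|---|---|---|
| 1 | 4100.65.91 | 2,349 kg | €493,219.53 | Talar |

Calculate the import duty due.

€10,781.91

Line 1 (4100.65.91, Talar, 2,349 kg, €493,219.53):
Base rate for 4100.65.91 is €4.59/kg.
Duty = 2,349 × €4.59 = €10,781.91.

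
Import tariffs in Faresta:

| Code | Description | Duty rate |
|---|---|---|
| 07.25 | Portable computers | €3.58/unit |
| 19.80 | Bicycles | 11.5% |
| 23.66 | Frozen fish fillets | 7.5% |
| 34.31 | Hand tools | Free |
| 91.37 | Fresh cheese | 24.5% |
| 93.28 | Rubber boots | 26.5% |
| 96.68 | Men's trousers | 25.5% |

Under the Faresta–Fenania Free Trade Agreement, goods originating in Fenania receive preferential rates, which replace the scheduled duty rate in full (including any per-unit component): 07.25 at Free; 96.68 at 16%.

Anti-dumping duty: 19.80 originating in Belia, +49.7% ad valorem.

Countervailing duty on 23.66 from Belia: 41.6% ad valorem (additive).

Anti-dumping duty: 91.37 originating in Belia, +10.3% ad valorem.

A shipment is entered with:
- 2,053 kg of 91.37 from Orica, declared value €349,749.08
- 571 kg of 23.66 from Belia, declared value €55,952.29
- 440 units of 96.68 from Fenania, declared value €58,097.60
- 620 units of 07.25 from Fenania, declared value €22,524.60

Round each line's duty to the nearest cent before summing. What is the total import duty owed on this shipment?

€122,456.71

Line 1 (91.37, Orica, 2,053 kg, €349,749.08):
Base rate for 91.37 is 24.5%.
The additional-duty order on 91.37 targets Belia, not Orica; it does not apply.
Duty = €349,749.08 × 24.5% = €85,688.52.
Line 2 (23.66, Belia, 571 kg, €55,952.29):
Base rate for 23.66 is 7.5%.
Additional duty on 23.66 from Belia: +41.6%. Applied ad valorem rate: 7.5% + 41.6% = 49.1%.
Duty = €55,952.29 × 49.1% = €27,472.57.
Line 3 (96.68, Fenania, 440 units, €58,097.60):
Base rate for 96.68 is 25.5%.
Origin Fenania qualifies under the Faresta–Fenania agreement and 96.68 is covered: preferential rate 16% applies instead.
Duty = €58,097.60 × 16% = €9,295.62.
Line 4 (07.25, Fenania, 620 units, €22,524.60):
Base rate for 07.25 is €3.58/unit.
Origin Fenania qualifies under the Faresta–Fenania agreement and 07.25 is covered: preferential rate Free applies instead.
Duty = €22,524.60 × 0% = €0.00.
Total = €85,688.52 + €27,472.57 + €9,295.62 + €0.00 = €122,456.71.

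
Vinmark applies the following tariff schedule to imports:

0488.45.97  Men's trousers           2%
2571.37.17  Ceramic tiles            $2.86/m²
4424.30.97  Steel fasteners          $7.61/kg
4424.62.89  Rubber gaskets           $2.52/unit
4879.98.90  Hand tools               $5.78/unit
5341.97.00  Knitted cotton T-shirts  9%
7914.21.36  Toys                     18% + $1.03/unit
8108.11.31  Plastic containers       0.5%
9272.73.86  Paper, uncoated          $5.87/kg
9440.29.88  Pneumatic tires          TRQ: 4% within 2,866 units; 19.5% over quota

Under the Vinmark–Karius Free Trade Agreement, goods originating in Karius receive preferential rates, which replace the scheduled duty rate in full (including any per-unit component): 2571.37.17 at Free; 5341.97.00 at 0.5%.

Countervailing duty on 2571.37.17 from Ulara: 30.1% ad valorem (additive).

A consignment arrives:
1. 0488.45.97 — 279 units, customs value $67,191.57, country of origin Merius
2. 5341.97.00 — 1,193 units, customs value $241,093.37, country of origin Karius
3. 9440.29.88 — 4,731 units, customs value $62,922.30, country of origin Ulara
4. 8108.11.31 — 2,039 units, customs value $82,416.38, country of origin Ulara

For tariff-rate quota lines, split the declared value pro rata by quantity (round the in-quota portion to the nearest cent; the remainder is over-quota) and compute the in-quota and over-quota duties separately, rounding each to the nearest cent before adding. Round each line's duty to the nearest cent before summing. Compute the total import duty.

Line 1 (0488.45.97, Merius, 279 units, $67,191.57):
Base rate for 0488.45.97 is 2%.
Duty = $67,191.57 × 2% = $1,343.83.
Line 2 (5341.97.00, Karius, 1,193 units, $241,093.37):
Base rate for 5341.97.00 is 9%.
Origin Karius qualifies under the Vinmark–Karius agreement and 5341.97.00 is covered: preferential rate 0.5% applies instead.
Duty = $241,093.37 × 0.5% = $1,205.47.
Line 3 (9440.29.88, Ulara, 4,731 units, $62,922.30):
Code 9440.29.88 is under a tariff-rate quota (threshold 2,866 units). In-quota: 2,866 units at 4%; over-quota: 1,865 units at 19.5%.
Pro-rata value split: in-quota = $62,922.30 × 2,866/4,731 = $38,117.80; over-quota = $62,922.30 − $38,117.80 = $24,804.50.
In-quota duty = $38,117.80 × 4% = $1,524.71. Over-quota duty = $24,804.50 × 19.5% = $4,836.88.
Line duty = $1,524.71 + $4,836.88 = $6,361.59.
Line 4 (8108.11.31, Ulara, 2,039 units, $82,416.38):
Base rate for 8108.11.31 is 0.5%.
Duty = $82,416.38 × 0.5% = $412.08.
Total = $1,343.83 + $1,205.47 + $6,361.59 + $412.08 = $9,322.97.

$9,322.97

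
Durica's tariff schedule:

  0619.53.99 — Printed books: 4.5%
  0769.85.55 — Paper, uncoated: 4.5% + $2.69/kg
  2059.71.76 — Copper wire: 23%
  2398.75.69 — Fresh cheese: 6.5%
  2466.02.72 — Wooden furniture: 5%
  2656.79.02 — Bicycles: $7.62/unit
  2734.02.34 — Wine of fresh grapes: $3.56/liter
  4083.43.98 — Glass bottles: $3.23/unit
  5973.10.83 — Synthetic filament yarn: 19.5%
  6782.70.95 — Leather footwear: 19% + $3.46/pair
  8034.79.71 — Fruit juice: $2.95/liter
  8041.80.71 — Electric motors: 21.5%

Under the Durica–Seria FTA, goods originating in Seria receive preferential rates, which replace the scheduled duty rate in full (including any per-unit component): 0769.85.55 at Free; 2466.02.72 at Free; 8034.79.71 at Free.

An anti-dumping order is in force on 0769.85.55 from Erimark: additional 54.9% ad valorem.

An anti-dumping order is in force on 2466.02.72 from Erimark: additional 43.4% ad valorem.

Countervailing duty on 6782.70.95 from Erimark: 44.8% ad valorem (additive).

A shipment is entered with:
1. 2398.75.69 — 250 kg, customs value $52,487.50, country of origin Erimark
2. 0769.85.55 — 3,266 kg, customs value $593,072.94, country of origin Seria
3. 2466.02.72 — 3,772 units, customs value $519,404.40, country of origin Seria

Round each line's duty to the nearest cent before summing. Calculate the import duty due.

$3,411.69

Line 1 (2398.75.69, Erimark, 250 kg, $52,487.50):
Base rate for 2398.75.69 is 6.5%.
Duty = $52,487.50 × 6.5% = $3,411.69.
Line 2 (0769.85.55, Seria, 3,266 kg, $593,072.94):
Base rate for 0769.85.55 is 4.5% + $2.69/kg.
Origin Seria qualifies under the Durica–Seria agreement and 0769.85.55 is covered: preferential rate Free applies instead.
The additional-duty order on 0769.85.55 targets Erimark, not Seria; it does not apply.
Duty = $593,072.94 × 0% = $0.00.
Line 3 (2466.02.72, Seria, 3,772 units, $519,404.40):
Base rate for 2466.02.72 is 5%.
Origin Seria qualifies under the Durica–Seria agreement and 2466.02.72 is covered: preferential rate Free applies instead.
The additional-duty order on 2466.02.72 targets Erimark, not Seria; it does not apply.
Duty = $519,404.40 × 0% = $0.00.
Total = $3,411.69 + $0.00 + $0.00 = $3,411.69.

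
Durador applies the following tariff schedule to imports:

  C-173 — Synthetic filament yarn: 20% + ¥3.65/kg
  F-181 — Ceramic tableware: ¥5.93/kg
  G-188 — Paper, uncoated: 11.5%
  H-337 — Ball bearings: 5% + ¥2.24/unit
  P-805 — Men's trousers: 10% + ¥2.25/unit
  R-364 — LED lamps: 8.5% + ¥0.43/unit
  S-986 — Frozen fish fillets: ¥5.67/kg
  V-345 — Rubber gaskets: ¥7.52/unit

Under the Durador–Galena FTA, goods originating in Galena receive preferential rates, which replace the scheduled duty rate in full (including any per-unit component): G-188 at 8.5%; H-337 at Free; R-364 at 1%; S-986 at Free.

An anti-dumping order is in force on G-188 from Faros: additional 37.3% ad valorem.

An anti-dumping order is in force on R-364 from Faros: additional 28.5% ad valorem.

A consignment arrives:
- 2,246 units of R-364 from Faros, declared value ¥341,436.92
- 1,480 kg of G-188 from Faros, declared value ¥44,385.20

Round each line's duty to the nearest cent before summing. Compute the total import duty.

Line 1 (R-364, Faros, 2,246 units, ¥341,436.92):
Base rate for R-364 is 8.5% + ¥0.43/unit.
R-364 has an FTA preferential rate, but origin Faros is not Galena; base rate stands.
Additional duty on R-364 from Faros: +28.5%. Applied ad valorem rate: 8.5% + 28.5% = 37%.
Duty = ¥341,436.92 × 37% + 2,246 × ¥0.43 = ¥127,297.44.
Line 2 (G-188, Faros, 1,480 kg, ¥44,385.20):
Base rate for G-188 is 11.5%.
G-188 has an FTA preferential rate, but origin Faros is not Galena; base rate stands.
Additional duty on G-188 from Faros: +37.3%. Applied ad valorem rate: 11.5% + 37.3% = 48.8%.
Duty = ¥44,385.20 × 48.8% = ¥21,659.98.
Total = ¥127,297.44 + ¥21,659.98 = ¥148,957.42.

¥148,957.42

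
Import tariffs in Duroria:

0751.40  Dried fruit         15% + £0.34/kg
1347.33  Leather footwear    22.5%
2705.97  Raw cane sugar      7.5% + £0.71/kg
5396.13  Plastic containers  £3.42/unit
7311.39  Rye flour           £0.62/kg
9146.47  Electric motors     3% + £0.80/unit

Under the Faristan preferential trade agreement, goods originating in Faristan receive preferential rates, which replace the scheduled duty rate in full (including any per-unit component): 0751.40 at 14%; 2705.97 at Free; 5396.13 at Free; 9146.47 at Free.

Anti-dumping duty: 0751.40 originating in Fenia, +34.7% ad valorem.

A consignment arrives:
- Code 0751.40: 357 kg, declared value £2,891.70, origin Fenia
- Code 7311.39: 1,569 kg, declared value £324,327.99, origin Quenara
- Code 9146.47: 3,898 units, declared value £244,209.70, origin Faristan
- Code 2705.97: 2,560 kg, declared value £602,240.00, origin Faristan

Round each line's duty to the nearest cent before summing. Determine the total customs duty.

Line 1 (0751.40, Fenia, 357 kg, £2,891.70):
Base rate for 0751.40 is 15% + £0.34/kg.
0751.40 has an FTA preferential rate, but origin Fenia is not Faristan; base rate stands.
Additional duty on 0751.40 from Fenia: +34.7%. Applied ad valorem rate: 15% + 34.7% = 49.7%.
Duty = £2,891.70 × 49.7% + 357 × £0.34 = £1,558.55.
Line 2 (7311.39, Quenara, 1,569 kg, £324,327.99):
Base rate for 7311.39 is £0.62/kg.
Duty = 1,569 × £0.62 = £972.78.
Line 3 (9146.47, Faristan, 3,898 units, £244,209.70):
Base rate for 9146.47 is 3% + £0.80/unit.
Origin Faristan qualifies under the Duroria–Faristan agreement and 9146.47 is covered: preferential rate Free applies instead.
Duty = £244,209.70 × 0% = £0.00.
Line 4 (2705.97, Faristan, 2,560 kg, £602,240.00):
Base rate for 2705.97 is 7.5% + £0.71/kg.
Origin Faristan qualifies under the Duroria–Faristan agreement and 2705.97 is covered: preferential rate Free applies instead.
Duty = £602,240.00 × 0% = £0.00.
Total = £1,558.55 + £972.78 + £0.00 + £0.00 = £2,531.33.

£2,531.33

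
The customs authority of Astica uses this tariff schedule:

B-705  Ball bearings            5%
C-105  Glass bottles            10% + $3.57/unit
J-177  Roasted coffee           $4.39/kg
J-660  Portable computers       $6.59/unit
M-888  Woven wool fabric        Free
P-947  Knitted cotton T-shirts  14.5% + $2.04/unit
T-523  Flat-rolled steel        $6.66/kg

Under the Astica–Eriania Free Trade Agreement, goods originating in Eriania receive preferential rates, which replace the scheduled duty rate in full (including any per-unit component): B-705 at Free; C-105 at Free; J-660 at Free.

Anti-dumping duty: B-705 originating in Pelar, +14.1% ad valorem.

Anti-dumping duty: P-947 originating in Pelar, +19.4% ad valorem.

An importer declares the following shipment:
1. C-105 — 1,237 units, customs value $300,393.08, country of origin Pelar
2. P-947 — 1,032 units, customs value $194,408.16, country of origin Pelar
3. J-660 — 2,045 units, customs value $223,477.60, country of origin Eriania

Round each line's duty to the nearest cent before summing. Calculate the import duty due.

$102,465.05

Line 1 (C-105, Pelar, 1,237 units, $300,393.08):
Base rate for C-105 is 10% + $3.57/unit.
C-105 has an FTA preferential rate, but origin Pelar is not Eriania; base rate stands.
Duty = $300,393.08 × 10% + 1,237 × $3.57 = $34,455.40.
Line 2 (P-947, Pelar, 1,032 units, $194,408.16):
Base rate for P-947 is 14.5% + $2.04/unit.
Additional duty on P-947 from Pelar: +19.4%. Applied ad valorem rate: 14.5% + 19.4% = 33.9%.
Duty = $194,408.16 × 33.9% + 1,032 × $2.04 = $68,009.65.
Line 3 (J-660, Eriania, 2,045 units, $223,477.60):
Base rate for J-660 is $6.59/unit.
Origin Eriania qualifies under the Astica–Eriania agreement and J-660 is covered: preferential rate Free applies instead.
Duty = $223,477.60 × 0% = $0.00.
Total = $34,455.40 + $68,009.65 + $0.00 = $102,465.05.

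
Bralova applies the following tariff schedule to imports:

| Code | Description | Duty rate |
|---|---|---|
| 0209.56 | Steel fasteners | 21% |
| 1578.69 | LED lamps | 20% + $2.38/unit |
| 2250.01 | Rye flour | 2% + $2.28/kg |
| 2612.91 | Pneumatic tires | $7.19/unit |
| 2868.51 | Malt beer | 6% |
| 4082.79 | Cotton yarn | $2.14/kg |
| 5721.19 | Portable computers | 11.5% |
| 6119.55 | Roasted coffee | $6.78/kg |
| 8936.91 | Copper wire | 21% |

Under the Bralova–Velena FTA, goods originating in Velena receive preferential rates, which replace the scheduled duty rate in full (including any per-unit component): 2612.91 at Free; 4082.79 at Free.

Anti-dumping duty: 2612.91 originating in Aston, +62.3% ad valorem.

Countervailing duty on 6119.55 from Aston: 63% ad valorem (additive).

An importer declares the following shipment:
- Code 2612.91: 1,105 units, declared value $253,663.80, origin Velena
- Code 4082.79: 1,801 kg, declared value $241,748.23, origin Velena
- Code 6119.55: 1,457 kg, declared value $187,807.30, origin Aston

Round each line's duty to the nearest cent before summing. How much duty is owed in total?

$128,197.06

Line 1 (2612.91, Velena, 1,105 units, $253,663.80):
Base rate for 2612.91 is $7.19/unit.
Origin Velena qualifies under the Bralova–Velena agreement and 2612.91 is covered: preferential rate Free applies instead.
The additional-duty order on 2612.91 targets Aston, not Velena; it does not apply.
Duty = $253,663.80 × 0% = $0.00.
Line 2 (4082.79, Velena, 1,801 kg, $241,748.23):
Base rate for 4082.79 is $2.14/kg.
Origin Velena qualifies under the Bralova–Velena agreement and 4082.79 is covered: preferential rate Free applies instead.
Duty = $241,748.23 × 0% = $0.00.
Line 3 (6119.55, Aston, 1,457 kg, $187,807.30):
Base rate for 6119.55 is $6.78/kg.
Additional duty on 6119.55 from Aston: +63% ad valorem. Applied ad valorem rate = 63%.
Duty = $187,807.30 × 63% + 1,457 × $6.78 = $128,197.06.
Total = $0.00 + $0.00 + $128,197.06 = $128,197.06.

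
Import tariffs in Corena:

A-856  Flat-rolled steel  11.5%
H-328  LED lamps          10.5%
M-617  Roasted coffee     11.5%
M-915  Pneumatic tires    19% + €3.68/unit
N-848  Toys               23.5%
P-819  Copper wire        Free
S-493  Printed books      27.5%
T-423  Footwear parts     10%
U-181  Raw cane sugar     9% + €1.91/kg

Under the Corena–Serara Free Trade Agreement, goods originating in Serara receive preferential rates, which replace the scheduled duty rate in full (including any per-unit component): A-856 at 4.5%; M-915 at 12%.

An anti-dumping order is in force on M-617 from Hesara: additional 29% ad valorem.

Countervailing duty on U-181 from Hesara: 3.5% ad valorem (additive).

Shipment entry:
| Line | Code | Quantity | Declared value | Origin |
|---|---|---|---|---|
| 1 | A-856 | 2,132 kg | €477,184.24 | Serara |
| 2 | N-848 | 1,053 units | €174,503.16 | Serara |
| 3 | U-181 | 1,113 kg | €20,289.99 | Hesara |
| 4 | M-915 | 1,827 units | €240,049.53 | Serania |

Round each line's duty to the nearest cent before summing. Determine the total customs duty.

€119,476.38

Line 1 (A-856, Serara, 2,132 kg, €477,184.24):
Base rate for A-856 is 11.5%.
Origin Serara qualifies under the Corena–Serara agreement and A-856 is covered: preferential rate 4.5% applies instead.
Duty = €477,184.24 × 4.5% = €21,473.29.
Line 2 (N-848, Serara, 1,053 units, €174,503.16):
Base rate for N-848 is 23.5%.
Origin Serara is the FTA partner but N-848 is not on the preference list; base rate stands.
Duty = €174,503.16 × 23.5% = €41,008.24.
Line 3 (U-181, Hesara, 1,113 kg, €20,289.99):
Base rate for U-181 is 9% + €1.91/kg.
Additional duty on U-181 from Hesara: +3.5%. Applied ad valorem rate: 9% + 3.5% = 12.5%.
Duty = €20,289.99 × 12.5% + 1,113 × €1.91 = €4,662.08.
Line 4 (M-915, Serania, 1,827 units, €240,049.53):
Base rate for M-915 is 19% + €3.68/unit.
M-915 has an FTA preferential rate, but origin Serania is not Serara; base rate stands.
Duty = €240,049.53 × 19% + 1,827 × €3.68 = €52,332.77.
Total = €21,473.29 + €41,008.24 + €4,662.08 + €52,332.77 = €119,476.38.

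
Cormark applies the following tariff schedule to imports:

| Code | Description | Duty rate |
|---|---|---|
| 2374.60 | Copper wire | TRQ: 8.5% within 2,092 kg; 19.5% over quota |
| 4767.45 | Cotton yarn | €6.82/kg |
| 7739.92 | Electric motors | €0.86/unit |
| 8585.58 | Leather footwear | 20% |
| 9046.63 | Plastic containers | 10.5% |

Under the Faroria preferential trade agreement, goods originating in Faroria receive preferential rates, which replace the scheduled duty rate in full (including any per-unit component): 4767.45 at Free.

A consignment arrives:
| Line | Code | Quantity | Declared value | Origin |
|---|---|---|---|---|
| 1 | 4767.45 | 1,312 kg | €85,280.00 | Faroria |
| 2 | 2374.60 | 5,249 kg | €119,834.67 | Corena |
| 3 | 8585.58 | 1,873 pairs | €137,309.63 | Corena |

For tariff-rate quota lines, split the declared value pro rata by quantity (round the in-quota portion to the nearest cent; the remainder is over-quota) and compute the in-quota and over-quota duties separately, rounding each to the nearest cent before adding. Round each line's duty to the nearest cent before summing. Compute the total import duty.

€45,576.05

Line 1 (4767.45, Faroria, 1,312 kg, €85,280.00):
Base rate for 4767.45 is €6.82/kg.
Origin Faroria qualifies under the Cormark–Faroria agreement and 4767.45 is covered: preferential rate Free applies instead.
Duty = €85,280.00 × 0% = €0.00.
Line 2 (2374.60, Corena, 5,249 kg, €119,834.67):
Code 2374.60 is under a tariff-rate quota (threshold 2,092 kg). In-quota: 2,092 kg at 8.5%; over-quota: 3,157 kg at 19.5%.
Pro-rata value split: in-quota = €119,834.67 × 2,092/5,249 = €47,760.36; over-quota = €119,834.67 − €47,760.36 = €72,074.31.
In-quota duty = €47,760.36 × 8.5% = €4,059.63. Over-quota duty = €72,074.31 × 19.5% = €14,054.49.
Line duty = €4,059.63 + €14,054.49 = €18,114.12.
Line 3 (8585.58, Corena, 1,873 pairs, €137,309.63):
Base rate for 8585.58 is 20%.
Duty = €137,309.63 × 20% = €27,461.93.
Total = €0.00 + €18,114.12 + €27,461.93 = €45,576.05.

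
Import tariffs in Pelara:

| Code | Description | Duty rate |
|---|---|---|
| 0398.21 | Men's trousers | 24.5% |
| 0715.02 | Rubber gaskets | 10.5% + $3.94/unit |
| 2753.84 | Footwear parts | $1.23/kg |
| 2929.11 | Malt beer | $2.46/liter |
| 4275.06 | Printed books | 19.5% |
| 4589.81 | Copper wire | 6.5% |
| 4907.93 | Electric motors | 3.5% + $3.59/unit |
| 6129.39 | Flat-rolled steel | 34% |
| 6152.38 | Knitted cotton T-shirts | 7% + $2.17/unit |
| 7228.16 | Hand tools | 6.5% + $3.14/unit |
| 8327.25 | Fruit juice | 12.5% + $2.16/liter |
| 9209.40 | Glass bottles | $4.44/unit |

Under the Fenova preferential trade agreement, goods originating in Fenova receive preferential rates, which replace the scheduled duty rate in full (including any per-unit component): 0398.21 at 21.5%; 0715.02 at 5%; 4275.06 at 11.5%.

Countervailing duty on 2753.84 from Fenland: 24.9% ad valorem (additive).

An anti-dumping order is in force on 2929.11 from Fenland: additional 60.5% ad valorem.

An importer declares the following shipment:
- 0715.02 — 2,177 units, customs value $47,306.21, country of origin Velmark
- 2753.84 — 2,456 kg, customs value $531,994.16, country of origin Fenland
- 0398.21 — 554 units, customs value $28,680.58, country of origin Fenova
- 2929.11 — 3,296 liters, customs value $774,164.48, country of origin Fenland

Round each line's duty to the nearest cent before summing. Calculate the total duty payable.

$631,675.95

Line 1 (0715.02, Velmark, 2,177 units, $47,306.21):
Base rate for 0715.02 is 10.5% + $3.94/unit.
0715.02 has an FTA preferential rate, but origin Velmark is not Fenova; base rate stands.
Duty = $47,306.21 × 10.5% + 2,177 × $3.94 = $13,544.53.
Line 2 (2753.84, Fenland, 2,456 kg, $531,994.16):
Base rate for 2753.84 is $1.23/kg.
Additional duty on 2753.84 from Fenland: +24.9% ad valorem. Applied ad valorem rate = 24.9%.
Duty = $531,994.16 × 24.9% + 2,456 × $1.23 = $135,487.43.
Line 3 (0398.21, Fenova, 554 units, $28,680.58):
Base rate for 0398.21 is 24.5%.
Origin Fenova qualifies under the Pelara–Fenova agreement and 0398.21 is covered: preferential rate 21.5% applies instead.
Duty = $28,680.58 × 21.5% = $6,166.32.
Line 4 (2929.11, Fenland, 3,296 liters, $774,164.48):
Base rate for 2929.11 is $2.46/liter.
Additional duty on 2929.11 from Fenland: +60.5% ad valorem. Applied ad valorem rate = 60.5%.
Duty = $774,164.48 × 60.5% + 3,296 × $2.46 = $476,477.67.
Total = $13,544.53 + $135,487.43 + $6,166.32 + $476,477.67 = $631,675.95.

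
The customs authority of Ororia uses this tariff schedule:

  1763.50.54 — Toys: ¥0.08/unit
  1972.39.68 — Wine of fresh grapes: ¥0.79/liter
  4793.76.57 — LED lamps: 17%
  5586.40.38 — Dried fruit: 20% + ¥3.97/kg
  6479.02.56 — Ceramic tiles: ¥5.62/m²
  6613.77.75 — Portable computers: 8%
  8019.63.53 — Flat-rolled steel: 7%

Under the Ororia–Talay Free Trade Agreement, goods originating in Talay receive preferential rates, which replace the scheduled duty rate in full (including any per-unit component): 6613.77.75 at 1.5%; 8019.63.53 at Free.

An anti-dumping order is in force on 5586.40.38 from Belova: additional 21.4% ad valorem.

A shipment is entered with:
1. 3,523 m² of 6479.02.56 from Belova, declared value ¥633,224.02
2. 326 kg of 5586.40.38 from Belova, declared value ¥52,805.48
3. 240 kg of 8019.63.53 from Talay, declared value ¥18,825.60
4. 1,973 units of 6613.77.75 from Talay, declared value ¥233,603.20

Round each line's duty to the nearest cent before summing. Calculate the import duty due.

Line 1 (6479.02.56, Belova, 3,523 m², ¥633,224.02):
Base rate for 6479.02.56 is ¥5.62/m².
Duty = 3,523 × ¥5.62 = ¥19,799.26.
Line 2 (5586.40.38, Belova, 326 kg, ¥52,805.48):
Base rate for 5586.40.38 is 20% + ¥3.97/kg.
Additional duty on 5586.40.38 from Belova: +21.4%. Applied ad valorem rate: 20% + 21.4% = 41.4%.
Duty = ¥52,805.48 × 41.4% + 326 × ¥3.97 = ¥23,155.69.
Line 3 (8019.63.53, Talay, 240 kg, ¥18,825.60):
Base rate for 8019.63.53 is 7%.
Origin Talay qualifies under the Ororia–Talay agreement and 8019.63.53 is covered: preferential rate Free applies instead.
Duty = ¥18,825.60 × 0% = ¥0.00.
Line 4 (6613.77.75, Talay, 1,973 units, ¥233,603.20):
Base rate for 6613.77.75 is 8%.
Origin Talay qualifies under the Ororia–Talay agreement and 6613.77.75 is covered: preferential rate 1.5% applies instead.
Duty = ¥233,603.20 × 1.5% = ¥3,504.05.
Total = ¥19,799.26 + ¥23,155.69 + ¥0.00 + ¥3,504.05 = ¥46,459.00.

¥46,459.00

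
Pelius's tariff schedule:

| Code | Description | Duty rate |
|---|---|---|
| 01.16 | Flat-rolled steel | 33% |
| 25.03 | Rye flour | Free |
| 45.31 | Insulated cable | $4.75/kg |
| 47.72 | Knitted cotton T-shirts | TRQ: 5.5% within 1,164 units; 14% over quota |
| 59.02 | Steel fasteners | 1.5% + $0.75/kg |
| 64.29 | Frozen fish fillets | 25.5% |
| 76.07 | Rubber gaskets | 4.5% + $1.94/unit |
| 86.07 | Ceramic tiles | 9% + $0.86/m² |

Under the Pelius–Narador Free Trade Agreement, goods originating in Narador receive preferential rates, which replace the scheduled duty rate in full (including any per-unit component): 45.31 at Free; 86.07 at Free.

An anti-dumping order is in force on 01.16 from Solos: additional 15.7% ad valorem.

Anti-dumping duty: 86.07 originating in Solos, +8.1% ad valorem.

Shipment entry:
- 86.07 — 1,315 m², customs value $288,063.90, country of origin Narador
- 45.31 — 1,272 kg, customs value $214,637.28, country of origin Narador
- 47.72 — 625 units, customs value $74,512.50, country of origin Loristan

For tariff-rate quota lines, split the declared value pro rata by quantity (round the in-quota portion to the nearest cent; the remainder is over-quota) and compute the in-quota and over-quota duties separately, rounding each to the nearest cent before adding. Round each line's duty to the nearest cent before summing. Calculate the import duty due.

Line 1 (86.07, Narador, 1,315 m², $288,063.90):
Base rate for 86.07 is 9% + $0.86/m².
Origin Narador qualifies under the Pelius–Narador agreement and 86.07 is covered: preferential rate Free applies instead.
The additional-duty order on 86.07 targets Solos, not Narador; it does not apply.
Duty = $288,063.90 × 0% = $0.00.
Line 2 (45.31, Narador, 1,272 kg, $214,637.28):
Base rate for 45.31 is $4.75/kg.
Origin Narador qualifies under the Pelius–Narador agreement and 45.31 is covered: preferential rate Free applies instead.
Duty = $214,637.28 × 0% = $0.00.
Line 3 (47.72, Loristan, 625 units, $74,512.50):
Code 47.72 is under a tariff-rate quota (threshold 1,164 units). Quantity 625 units is within the quota, so the in-quota rate 5.5% applies to the full value.
Duty = $74,512.50 × 5.5% = $4,098.19.
Total = $0.00 + $0.00 + $4,098.19 = $4,098.19.

$4,098.19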